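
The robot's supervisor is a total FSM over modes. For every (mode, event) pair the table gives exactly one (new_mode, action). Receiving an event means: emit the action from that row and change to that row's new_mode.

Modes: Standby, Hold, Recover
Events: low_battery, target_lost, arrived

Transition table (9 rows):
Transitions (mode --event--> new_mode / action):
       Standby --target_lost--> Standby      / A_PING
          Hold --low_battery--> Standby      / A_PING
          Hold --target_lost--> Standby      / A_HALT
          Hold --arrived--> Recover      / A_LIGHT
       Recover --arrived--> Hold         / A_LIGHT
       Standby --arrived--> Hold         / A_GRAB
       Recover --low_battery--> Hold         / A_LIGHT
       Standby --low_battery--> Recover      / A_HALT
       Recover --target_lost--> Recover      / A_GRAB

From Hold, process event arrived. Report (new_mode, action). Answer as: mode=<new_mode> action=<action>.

current mode = Hold; filter table to that mode:
  (Hold, low_battery) → (Standby, A_PING)
  (Hold, target_lost) → (Standby, A_HALT)
  (Hold, arrived) → (Recover, A_LIGHT)  ← event matches
event = arrived selects (Recover, A_LIGHT)

mode=Recover action=A_LIGHT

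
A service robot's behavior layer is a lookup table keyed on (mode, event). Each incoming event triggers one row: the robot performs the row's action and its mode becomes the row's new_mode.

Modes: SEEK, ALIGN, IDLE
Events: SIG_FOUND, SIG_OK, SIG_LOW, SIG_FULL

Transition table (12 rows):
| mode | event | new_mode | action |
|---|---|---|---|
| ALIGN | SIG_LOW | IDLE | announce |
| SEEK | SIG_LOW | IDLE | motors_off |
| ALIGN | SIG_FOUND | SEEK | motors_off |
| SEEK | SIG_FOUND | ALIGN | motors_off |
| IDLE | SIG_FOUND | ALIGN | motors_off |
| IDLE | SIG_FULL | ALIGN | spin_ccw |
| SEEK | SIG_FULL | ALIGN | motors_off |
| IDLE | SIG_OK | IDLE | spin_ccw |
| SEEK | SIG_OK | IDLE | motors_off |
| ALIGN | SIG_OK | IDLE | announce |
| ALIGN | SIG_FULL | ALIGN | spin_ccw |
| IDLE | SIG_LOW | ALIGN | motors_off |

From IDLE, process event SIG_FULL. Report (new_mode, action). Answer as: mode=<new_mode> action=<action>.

mode=ALIGN action=spin_ccw

current mode = IDLE; filter table to that mode:
  (IDLE, SIG_FOUND) → (ALIGN, motors_off)
  (IDLE, SIG_FULL) → (ALIGN, spin_ccw)  ← event matches
  (IDLE, SIG_OK) → (IDLE, spin_ccw)
  (IDLE, SIG_LOW) → (ALIGN, motors_off)
event = SIG_FULL selects (ALIGN, spin_ccw)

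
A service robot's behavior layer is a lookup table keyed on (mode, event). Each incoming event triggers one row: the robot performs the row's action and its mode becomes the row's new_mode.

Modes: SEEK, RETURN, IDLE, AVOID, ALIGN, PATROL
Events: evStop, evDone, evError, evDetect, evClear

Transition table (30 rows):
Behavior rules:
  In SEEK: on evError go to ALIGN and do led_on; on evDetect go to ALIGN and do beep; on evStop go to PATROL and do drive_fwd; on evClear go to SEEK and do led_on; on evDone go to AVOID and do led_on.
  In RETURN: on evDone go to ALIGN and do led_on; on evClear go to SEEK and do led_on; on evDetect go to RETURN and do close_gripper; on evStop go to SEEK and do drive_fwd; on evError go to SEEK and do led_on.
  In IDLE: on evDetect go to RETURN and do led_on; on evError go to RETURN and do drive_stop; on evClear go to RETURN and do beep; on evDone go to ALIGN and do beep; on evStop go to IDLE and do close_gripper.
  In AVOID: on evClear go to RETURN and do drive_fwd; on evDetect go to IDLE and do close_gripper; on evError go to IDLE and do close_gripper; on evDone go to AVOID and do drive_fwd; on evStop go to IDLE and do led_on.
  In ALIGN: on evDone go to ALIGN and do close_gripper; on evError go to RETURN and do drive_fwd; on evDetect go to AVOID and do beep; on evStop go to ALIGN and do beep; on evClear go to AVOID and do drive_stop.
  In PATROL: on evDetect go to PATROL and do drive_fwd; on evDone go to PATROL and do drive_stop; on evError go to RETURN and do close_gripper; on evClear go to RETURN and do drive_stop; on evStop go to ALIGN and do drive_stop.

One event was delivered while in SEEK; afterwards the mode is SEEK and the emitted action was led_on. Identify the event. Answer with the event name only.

try evStop: (SEEK, evStop) → (PATROL, drive_fwd)
try evDone: (SEEK, evDone) → (AVOID, led_on)
try evError: (SEEK, evError) → (ALIGN, led_on)
try evDetect: (SEEK, evDetect) → (ALIGN, beep)
try evClear: (SEEK, evClear) → (SEEK, led_on)  ← matches

evClear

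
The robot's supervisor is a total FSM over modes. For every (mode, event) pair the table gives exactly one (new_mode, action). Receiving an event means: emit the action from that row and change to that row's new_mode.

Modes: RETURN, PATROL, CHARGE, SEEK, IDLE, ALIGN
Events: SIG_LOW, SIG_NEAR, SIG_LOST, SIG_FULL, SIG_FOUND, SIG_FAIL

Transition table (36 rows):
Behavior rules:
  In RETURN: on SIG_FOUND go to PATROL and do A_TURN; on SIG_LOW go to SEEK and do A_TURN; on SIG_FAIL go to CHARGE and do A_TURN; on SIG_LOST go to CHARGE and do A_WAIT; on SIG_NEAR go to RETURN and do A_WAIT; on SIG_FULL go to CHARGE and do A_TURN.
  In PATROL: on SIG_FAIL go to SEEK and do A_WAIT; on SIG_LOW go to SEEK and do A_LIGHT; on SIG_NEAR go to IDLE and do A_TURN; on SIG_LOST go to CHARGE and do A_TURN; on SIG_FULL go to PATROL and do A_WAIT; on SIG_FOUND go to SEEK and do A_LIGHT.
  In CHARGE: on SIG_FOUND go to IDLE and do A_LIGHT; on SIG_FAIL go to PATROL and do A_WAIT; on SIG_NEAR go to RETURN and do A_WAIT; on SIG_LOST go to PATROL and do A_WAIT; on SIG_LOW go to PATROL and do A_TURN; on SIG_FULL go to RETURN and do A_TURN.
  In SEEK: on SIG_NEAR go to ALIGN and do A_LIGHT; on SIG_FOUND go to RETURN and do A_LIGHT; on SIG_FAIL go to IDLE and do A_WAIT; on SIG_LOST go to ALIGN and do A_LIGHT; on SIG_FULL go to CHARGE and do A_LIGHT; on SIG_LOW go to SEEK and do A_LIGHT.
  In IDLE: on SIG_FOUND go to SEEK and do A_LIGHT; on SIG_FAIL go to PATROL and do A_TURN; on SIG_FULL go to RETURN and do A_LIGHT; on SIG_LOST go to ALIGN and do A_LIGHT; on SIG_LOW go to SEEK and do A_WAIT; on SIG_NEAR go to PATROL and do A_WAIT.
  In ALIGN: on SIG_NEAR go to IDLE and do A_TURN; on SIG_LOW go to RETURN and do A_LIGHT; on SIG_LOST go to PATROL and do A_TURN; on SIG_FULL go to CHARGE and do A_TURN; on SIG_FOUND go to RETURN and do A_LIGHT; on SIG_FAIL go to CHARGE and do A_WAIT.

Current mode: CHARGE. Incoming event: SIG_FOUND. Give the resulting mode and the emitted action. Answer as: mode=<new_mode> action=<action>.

mode=IDLE action=A_LIGHT

current mode = CHARGE; filter table to that mode:
  (CHARGE, SIG_FOUND) → (IDLE, A_LIGHT)  ← event matches
  (CHARGE, SIG_FAIL) → (PATROL, A_WAIT)
  (CHARGE, SIG_NEAR) → (RETURN, A_WAIT)
  (CHARGE, SIG_LOST) → (PATROL, A_WAIT)
  (CHARGE, SIG_LOW) → (PATROL, A_TURN)
  (CHARGE, SIG_FULL) → (RETURN, A_TURN)
event = SIG_FOUND selects (IDLE, A_LIGHT)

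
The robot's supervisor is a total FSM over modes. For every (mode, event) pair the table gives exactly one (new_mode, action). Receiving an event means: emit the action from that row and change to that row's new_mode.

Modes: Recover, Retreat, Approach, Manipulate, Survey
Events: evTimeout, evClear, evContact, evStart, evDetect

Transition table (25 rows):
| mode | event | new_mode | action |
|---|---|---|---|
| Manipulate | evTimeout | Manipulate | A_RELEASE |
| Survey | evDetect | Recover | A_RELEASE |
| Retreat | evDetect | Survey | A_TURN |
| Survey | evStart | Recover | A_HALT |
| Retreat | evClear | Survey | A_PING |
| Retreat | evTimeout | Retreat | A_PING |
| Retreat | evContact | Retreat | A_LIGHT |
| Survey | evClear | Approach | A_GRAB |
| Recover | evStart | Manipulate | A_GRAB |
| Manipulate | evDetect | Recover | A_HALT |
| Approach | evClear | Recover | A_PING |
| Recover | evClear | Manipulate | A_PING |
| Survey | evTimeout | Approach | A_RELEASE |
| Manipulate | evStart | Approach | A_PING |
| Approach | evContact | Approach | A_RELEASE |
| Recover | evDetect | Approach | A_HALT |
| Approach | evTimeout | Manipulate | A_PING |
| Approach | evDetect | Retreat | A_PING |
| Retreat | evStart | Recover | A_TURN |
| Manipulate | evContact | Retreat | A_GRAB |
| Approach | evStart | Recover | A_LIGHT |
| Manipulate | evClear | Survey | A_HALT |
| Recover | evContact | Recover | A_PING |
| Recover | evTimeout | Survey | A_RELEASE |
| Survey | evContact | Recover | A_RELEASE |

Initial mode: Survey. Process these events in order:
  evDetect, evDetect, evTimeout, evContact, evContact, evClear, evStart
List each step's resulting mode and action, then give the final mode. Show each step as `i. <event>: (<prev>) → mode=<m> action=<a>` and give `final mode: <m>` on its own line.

1. evDetect: (Survey) → mode=Recover action=A_RELEASE
2. evDetect: (Recover) → mode=Approach action=A_HALT
3. evTimeout: (Approach) → mode=Manipulate action=A_PING
4. evContact: (Manipulate) → mode=Retreat action=A_GRAB
5. evContact: (Retreat) → mode=Retreat action=A_LIGHT
6. evClear: (Retreat) → mode=Survey action=A_PING
7. evStart: (Survey) → mode=Recover action=A_HALT

final mode: Recover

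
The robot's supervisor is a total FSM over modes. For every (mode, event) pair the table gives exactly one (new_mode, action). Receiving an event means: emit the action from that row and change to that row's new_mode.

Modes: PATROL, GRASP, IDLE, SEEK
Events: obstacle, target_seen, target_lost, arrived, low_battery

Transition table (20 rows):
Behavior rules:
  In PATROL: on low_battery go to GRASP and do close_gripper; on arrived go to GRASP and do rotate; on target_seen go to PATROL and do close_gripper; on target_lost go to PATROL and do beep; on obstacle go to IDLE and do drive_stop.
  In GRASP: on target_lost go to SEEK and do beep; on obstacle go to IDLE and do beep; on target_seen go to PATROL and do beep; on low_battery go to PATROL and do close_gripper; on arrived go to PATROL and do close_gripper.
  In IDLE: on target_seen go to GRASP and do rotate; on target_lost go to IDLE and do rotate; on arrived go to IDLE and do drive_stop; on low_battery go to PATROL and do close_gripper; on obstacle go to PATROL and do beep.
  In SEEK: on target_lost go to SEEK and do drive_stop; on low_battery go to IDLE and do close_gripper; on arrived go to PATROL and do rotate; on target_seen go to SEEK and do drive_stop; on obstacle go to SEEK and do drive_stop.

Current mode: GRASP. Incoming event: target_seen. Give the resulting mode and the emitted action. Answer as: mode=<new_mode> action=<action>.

mode=PATROL action=beep

current mode = GRASP; filter table to that mode:
  (GRASP, target_lost) → (SEEK, beep)
  (GRASP, obstacle) → (IDLE, beep)
  (GRASP, target_seen) → (PATROL, beep)  ← event matches
  (GRASP, low_battery) → (PATROL, close_gripper)
  (GRASP, arrived) → (PATROL, close_gripper)
event = target_seen selects (PATROL, beep)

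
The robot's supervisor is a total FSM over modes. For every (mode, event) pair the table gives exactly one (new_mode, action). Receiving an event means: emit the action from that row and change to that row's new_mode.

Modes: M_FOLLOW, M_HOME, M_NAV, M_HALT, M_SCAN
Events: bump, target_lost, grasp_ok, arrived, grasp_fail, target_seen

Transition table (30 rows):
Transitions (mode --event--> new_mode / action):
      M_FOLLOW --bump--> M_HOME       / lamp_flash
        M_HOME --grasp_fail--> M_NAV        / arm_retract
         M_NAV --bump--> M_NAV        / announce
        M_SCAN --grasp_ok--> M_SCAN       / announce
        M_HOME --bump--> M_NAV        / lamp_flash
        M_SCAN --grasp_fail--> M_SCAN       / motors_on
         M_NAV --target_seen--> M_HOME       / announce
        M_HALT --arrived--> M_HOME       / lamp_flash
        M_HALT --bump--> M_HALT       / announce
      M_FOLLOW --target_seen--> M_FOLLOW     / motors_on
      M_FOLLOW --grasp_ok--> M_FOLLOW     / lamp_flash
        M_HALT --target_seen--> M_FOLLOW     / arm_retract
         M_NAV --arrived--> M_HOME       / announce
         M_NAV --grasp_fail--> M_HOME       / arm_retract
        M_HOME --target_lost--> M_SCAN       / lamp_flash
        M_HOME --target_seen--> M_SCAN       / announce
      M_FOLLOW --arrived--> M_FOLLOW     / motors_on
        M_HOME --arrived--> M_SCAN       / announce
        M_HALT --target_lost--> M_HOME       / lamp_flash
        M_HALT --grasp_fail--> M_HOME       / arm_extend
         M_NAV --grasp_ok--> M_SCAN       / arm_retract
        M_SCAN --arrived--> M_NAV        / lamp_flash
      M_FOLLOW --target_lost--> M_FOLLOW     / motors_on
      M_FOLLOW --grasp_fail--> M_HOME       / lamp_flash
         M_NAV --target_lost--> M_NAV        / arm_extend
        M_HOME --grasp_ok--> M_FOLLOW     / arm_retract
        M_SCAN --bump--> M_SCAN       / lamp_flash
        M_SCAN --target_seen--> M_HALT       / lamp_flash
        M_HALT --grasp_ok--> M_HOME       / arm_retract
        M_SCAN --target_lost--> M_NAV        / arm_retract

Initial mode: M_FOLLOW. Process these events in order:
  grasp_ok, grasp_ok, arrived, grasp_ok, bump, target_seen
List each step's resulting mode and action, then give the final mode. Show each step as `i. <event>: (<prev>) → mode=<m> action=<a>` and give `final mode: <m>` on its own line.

1. grasp_ok: (M_FOLLOW) → mode=M_FOLLOW action=lamp_flash
2. grasp_ok: (M_FOLLOW) → mode=M_FOLLOW action=lamp_flash
3. arrived: (M_FOLLOW) → mode=M_FOLLOW action=motors_on
4. grasp_ok: (M_FOLLOW) → mode=M_FOLLOW action=lamp_flash
5. bump: (M_FOLLOW) → mode=M_HOME action=lamp_flash
6. target_seen: (M_HOME) → mode=M_SCAN action=announce

final mode: M_SCAN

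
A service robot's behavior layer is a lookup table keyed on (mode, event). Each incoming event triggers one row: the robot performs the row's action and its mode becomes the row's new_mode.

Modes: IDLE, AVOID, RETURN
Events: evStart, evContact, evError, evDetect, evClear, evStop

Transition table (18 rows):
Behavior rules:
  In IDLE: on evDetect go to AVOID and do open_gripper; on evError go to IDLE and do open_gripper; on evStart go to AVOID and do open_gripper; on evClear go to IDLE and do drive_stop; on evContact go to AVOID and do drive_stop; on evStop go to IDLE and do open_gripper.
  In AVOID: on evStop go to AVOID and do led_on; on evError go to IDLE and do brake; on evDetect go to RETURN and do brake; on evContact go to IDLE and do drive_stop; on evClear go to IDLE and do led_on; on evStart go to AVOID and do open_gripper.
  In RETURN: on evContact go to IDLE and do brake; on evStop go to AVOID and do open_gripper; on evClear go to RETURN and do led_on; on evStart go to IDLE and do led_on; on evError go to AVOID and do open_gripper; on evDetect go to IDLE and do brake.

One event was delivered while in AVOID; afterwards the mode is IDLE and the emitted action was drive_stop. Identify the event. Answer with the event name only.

evContact

try evStart: (AVOID, evStart) → (AVOID, open_gripper)
try evContact: (AVOID, evContact) → (IDLE, drive_stop)  ← matches
try evError: (AVOID, evError) → (IDLE, brake)
try evDetect: (AVOID, evDetect) → (RETURN, brake)
try evClear: (AVOID, evClear) → (IDLE, led_on)
try evStop: (AVOID, evStop) → (AVOID, led_on)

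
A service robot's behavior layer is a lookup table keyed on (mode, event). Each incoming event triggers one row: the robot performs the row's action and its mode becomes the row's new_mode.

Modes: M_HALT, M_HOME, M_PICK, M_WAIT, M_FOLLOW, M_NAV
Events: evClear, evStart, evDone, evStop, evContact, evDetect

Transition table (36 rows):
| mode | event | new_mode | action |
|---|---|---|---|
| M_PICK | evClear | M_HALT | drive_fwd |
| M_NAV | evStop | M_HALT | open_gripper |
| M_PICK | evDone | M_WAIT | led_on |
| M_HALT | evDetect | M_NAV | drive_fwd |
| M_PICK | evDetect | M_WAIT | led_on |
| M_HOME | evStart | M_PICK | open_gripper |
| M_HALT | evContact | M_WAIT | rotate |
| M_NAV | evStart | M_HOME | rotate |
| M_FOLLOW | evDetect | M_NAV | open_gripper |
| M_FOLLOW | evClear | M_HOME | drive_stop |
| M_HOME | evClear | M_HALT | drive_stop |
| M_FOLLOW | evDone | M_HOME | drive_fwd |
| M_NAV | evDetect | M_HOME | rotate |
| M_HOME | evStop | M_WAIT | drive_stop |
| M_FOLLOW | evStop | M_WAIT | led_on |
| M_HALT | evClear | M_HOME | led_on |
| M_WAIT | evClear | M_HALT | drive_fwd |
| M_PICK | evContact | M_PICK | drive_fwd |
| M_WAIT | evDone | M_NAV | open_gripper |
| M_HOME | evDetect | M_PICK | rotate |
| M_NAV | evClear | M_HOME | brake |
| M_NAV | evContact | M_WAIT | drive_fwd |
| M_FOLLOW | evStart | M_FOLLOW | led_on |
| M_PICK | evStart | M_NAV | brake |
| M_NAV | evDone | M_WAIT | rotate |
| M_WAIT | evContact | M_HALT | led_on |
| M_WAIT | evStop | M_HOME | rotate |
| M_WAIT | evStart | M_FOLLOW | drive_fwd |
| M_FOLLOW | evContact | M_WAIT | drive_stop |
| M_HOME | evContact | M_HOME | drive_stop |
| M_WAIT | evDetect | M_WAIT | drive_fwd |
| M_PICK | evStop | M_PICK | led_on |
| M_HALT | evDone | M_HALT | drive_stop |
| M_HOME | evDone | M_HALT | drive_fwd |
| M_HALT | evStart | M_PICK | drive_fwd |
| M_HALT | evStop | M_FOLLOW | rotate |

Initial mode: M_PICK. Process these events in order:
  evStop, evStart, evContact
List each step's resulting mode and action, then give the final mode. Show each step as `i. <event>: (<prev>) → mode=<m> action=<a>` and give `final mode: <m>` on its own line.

1. evStop: (M_PICK) → mode=M_PICK action=led_on
2. evStart: (M_PICK) → mode=M_NAV action=brake
3. evContact: (M_NAV) → mode=M_WAIT action=drive_fwd

final mode: M_WAIT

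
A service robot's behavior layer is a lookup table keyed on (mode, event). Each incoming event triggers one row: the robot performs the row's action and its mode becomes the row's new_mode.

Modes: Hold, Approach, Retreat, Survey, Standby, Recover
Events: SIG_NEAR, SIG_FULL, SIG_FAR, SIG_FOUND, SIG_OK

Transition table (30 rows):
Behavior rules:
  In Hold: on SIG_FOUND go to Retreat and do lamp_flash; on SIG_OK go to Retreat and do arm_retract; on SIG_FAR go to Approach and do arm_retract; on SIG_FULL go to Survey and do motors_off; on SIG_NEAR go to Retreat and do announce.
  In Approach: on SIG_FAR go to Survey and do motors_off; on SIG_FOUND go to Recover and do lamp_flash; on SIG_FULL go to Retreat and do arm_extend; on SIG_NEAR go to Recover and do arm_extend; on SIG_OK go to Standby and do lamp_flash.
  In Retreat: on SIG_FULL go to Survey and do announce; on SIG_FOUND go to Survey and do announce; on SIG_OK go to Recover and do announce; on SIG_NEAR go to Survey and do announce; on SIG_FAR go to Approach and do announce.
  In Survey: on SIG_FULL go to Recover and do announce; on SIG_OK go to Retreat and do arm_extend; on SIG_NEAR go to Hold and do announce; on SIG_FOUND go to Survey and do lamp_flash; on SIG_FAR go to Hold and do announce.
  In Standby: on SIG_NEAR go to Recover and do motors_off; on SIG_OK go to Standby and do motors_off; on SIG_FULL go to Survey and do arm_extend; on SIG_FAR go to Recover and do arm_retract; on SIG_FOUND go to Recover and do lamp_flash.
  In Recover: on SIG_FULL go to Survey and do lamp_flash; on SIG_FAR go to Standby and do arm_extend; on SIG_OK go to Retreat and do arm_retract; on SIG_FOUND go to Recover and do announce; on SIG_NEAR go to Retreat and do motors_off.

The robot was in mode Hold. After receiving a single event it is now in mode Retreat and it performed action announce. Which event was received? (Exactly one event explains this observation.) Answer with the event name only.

try SIG_NEAR: (Hold, SIG_NEAR) → (Retreat, announce)  ← matches
try SIG_FULL: (Hold, SIG_FULL) → (Survey, motors_off)
try SIG_FAR: (Hold, SIG_FAR) → (Approach, arm_retract)
try SIG_FOUND: (Hold, SIG_FOUND) → (Retreat, lamp_flash)
try SIG_OK: (Hold, SIG_OK) → (Retreat, arm_retract)

SIG_NEAR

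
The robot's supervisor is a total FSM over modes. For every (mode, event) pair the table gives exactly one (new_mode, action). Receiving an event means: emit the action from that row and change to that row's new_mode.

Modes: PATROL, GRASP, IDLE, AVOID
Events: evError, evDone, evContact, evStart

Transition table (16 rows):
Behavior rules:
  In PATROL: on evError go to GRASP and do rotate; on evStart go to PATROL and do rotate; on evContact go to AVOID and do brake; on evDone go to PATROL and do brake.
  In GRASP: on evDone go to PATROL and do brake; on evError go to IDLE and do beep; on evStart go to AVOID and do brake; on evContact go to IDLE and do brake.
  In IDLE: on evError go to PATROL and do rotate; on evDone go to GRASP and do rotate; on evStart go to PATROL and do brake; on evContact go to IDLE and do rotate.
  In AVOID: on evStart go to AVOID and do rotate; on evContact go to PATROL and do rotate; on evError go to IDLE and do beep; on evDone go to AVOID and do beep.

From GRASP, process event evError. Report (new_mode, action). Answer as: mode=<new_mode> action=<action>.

current mode = GRASP; filter table to that mode:
  (GRASP, evDone) → (PATROL, brake)
  (GRASP, evError) → (IDLE, beep)  ← event matches
  (GRASP, evStart) → (AVOID, brake)
  (GRASP, evContact) → (IDLE, brake)
event = evError selects (IDLE, beep)

mode=IDLE action=beep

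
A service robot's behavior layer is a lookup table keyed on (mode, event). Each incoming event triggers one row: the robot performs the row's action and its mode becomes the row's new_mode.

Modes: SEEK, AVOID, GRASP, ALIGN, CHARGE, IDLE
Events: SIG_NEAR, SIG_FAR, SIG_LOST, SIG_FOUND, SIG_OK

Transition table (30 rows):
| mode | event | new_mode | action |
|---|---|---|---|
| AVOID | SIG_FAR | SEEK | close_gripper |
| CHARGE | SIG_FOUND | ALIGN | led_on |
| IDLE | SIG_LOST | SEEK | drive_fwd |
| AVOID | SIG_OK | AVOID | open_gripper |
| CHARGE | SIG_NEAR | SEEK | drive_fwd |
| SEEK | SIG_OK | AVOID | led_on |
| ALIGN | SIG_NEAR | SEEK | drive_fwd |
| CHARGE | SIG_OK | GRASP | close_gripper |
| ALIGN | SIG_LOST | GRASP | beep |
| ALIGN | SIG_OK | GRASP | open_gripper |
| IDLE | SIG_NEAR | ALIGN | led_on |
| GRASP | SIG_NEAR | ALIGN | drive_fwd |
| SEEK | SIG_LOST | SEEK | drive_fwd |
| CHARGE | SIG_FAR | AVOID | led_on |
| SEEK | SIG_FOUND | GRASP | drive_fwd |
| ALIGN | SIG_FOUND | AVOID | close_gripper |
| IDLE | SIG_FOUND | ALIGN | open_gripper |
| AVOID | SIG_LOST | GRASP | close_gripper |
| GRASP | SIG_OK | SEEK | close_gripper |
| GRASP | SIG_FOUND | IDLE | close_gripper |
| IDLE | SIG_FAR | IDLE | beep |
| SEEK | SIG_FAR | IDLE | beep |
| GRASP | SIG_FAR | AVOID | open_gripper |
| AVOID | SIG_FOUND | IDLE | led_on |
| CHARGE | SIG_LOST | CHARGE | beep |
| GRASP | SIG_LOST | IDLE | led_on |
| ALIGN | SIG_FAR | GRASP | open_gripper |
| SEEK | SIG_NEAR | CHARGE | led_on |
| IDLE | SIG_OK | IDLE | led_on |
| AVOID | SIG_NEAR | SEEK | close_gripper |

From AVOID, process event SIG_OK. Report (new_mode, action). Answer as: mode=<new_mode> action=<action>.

current mode = AVOID; filter table to that mode:
  (AVOID, SIG_FAR) → (SEEK, close_gripper)
  (AVOID, SIG_OK) → (AVOID, open_gripper)  ← event matches
  (AVOID, SIG_LOST) → (GRASP, close_gripper)
  (AVOID, SIG_FOUND) → (IDLE, led_on)
  (AVOID, SIG_NEAR) → (SEEK, close_gripper)
event = SIG_OK selects (AVOID, open_gripper)

mode=AVOID action=open_gripper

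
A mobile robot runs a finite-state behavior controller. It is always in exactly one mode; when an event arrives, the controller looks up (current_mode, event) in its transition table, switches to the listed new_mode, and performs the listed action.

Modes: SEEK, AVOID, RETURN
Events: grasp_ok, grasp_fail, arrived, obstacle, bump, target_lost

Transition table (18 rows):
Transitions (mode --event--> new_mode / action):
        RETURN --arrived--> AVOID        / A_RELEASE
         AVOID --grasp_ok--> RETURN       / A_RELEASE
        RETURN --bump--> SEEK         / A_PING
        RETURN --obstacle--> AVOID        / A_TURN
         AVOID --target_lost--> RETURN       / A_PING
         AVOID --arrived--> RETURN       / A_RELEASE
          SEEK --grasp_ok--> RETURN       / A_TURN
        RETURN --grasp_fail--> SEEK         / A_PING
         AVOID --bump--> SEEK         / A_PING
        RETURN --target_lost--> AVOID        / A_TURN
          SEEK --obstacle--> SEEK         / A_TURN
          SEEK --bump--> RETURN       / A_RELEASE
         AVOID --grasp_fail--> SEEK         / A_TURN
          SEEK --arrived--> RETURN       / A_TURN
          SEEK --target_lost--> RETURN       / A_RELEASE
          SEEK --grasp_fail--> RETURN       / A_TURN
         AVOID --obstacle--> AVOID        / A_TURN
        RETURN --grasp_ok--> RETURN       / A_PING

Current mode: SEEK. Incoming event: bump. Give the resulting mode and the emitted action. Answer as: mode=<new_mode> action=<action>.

mode=RETURN action=A_RELEASE

current mode = SEEK; filter table to that mode:
  (SEEK, grasp_ok) → (RETURN, A_TURN)
  (SEEK, obstacle) → (SEEK, A_TURN)
  (SEEK, bump) → (RETURN, A_RELEASE)  ← event matches
  (SEEK, arrived) → (RETURN, A_TURN)
  (SEEK, target_lost) → (RETURN, A_RELEASE)
  (SEEK, grasp_fail) → (RETURN, A_TURN)
event = bump selects (RETURN, A_RELEASE)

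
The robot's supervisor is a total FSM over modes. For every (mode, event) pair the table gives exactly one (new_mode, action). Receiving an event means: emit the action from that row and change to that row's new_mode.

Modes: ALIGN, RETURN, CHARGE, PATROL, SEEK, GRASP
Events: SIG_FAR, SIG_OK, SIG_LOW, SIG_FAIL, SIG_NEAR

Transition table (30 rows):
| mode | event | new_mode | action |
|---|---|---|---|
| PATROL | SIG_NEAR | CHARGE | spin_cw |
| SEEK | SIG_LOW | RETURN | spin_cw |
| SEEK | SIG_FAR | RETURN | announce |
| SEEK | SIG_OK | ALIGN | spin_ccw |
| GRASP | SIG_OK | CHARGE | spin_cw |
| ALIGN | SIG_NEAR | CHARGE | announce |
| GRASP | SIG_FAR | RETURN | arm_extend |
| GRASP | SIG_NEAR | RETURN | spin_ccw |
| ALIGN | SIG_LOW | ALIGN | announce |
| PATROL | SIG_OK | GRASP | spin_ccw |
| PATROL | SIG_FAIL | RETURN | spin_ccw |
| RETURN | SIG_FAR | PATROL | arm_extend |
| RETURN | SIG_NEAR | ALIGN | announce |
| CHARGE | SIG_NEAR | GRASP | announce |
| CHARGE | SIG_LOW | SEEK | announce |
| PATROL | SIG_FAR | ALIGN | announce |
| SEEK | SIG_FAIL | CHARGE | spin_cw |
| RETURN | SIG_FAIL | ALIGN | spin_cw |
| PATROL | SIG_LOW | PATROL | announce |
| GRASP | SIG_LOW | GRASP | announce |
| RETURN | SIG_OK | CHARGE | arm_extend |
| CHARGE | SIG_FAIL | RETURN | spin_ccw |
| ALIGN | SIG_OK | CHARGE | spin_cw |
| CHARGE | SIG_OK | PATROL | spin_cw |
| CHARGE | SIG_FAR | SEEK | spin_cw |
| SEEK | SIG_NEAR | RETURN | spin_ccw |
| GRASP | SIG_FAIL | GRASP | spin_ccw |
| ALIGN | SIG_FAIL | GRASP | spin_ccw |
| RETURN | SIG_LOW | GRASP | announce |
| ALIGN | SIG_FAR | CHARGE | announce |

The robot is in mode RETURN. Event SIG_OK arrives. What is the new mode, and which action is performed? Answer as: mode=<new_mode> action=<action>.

current mode = RETURN; filter table to that mode:
  (RETURN, SIG_FAR) → (PATROL, arm_extend)
  (RETURN, SIG_NEAR) → (ALIGN, announce)
  (RETURN, SIG_FAIL) → (ALIGN, spin_cw)
  (RETURN, SIG_OK) → (CHARGE, arm_extend)  ← event matches
  (RETURN, SIG_LOW) → (GRASP, announce)
event = SIG_OK selects (CHARGE, arm_extend)

mode=CHARGE action=arm_extend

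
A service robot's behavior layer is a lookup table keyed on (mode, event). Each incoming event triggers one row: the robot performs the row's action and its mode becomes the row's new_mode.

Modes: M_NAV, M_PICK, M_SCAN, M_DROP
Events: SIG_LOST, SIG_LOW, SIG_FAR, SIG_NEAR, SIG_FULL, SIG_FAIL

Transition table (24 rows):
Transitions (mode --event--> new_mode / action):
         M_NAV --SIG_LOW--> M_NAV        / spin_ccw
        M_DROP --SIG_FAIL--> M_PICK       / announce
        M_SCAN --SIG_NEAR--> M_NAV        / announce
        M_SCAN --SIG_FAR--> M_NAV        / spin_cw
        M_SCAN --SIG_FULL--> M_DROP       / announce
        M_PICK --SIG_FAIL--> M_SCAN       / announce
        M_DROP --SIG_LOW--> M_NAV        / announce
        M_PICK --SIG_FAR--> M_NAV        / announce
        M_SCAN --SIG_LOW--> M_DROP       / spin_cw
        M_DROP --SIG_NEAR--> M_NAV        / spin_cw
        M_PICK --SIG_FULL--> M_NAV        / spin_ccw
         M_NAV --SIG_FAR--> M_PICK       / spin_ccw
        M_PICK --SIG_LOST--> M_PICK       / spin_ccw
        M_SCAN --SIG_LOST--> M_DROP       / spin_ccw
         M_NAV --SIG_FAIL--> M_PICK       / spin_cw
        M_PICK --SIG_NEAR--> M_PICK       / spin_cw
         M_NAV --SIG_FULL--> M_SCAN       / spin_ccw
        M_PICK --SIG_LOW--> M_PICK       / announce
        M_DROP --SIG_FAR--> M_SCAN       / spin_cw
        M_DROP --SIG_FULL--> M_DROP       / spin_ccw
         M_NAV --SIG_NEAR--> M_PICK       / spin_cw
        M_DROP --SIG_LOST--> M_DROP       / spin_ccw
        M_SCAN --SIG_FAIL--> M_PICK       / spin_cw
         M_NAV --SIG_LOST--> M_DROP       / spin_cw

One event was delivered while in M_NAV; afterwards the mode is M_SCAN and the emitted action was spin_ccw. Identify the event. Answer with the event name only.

SIG_FULL

try SIG_LOST: (M_NAV, SIG_LOST) → (M_DROP, spin_cw)
try SIG_LOW: (M_NAV, SIG_LOW) → (M_NAV, spin_ccw)
try SIG_FAR: (M_NAV, SIG_FAR) → (M_PICK, spin_ccw)
try SIG_NEAR: (M_NAV, SIG_NEAR) → (M_PICK, spin_cw)
try SIG_FULL: (M_NAV, SIG_FULL) → (M_SCAN, spin_ccw)  ← matches
try SIG_FAIL: (M_NAV, SIG_FAIL) → (M_PICK, spin_cw)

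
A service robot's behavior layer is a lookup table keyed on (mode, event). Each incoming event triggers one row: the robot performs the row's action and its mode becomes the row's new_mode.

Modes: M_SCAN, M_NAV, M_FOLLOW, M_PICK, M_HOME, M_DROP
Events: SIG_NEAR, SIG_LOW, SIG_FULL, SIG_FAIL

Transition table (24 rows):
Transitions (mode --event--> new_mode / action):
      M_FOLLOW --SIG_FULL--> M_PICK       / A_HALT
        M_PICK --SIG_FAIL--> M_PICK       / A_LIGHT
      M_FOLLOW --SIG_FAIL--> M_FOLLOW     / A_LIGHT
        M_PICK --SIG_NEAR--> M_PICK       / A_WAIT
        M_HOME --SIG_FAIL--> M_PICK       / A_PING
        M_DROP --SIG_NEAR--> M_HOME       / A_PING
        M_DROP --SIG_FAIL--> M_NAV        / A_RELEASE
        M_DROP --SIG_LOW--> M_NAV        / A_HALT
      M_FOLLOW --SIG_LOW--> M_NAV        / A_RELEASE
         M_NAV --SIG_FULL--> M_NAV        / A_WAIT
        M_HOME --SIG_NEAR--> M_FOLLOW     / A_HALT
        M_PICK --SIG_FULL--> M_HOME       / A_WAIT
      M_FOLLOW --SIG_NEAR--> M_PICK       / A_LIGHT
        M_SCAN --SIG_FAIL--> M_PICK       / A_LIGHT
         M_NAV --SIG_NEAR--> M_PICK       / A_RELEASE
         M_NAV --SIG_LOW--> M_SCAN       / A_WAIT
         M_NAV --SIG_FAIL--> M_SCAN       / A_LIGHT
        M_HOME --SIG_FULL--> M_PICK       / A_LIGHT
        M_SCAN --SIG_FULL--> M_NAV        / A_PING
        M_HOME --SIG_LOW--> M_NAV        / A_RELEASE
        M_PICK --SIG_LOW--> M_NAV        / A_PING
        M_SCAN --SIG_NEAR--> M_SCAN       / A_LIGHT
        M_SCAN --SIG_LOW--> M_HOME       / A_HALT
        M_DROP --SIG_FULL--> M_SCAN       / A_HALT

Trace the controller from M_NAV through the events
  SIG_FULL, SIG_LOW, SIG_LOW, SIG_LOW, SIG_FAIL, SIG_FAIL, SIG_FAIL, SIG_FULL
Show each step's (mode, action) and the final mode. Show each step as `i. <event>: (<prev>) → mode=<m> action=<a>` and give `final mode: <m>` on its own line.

1. SIG_FULL: (M_NAV) → mode=M_NAV action=A_WAIT
2. SIG_LOW: (M_NAV) → mode=M_SCAN action=A_WAIT
3. SIG_LOW: (M_SCAN) → mode=M_HOME action=A_HALT
4. SIG_LOW: (M_HOME) → mode=M_NAV action=A_RELEASE
5. SIG_FAIL: (M_NAV) → mode=M_SCAN action=A_LIGHT
6. SIG_FAIL: (M_SCAN) → mode=M_PICK action=A_LIGHT
7. SIG_FAIL: (M_PICK) → mode=M_PICK action=A_LIGHT
8. SIG_FULL: (M_PICK) → mode=M_HOME action=A_WAIT

final mode: M_HOME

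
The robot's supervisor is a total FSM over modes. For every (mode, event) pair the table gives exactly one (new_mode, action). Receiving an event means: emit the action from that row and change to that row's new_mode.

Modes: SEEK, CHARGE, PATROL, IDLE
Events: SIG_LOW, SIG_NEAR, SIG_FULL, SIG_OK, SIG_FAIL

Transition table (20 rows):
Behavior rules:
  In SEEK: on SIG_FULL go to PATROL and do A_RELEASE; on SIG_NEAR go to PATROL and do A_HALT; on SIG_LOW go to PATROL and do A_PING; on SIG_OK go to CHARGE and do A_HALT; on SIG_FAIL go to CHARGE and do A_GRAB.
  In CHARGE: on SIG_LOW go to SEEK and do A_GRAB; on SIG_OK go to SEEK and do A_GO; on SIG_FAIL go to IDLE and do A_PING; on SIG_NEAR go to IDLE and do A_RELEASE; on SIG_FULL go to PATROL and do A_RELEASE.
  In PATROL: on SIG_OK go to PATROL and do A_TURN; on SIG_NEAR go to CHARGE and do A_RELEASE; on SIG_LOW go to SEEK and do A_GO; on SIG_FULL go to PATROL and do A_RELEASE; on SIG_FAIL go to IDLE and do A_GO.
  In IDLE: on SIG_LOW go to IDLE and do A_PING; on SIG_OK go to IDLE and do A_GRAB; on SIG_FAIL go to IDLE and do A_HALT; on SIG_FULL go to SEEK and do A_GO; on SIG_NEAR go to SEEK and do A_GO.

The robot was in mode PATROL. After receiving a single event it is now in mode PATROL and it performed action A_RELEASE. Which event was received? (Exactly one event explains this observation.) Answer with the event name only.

try SIG_LOW: (PATROL, SIG_LOW) → (SEEK, A_GO)
try SIG_NEAR: (PATROL, SIG_NEAR) → (CHARGE, A_RELEASE)
try SIG_FULL: (PATROL, SIG_FULL) → (PATROL, A_RELEASE)  ← matches
try SIG_OK: (PATROL, SIG_OK) → (PATROL, A_TURN)
try SIG_FAIL: (PATROL, SIG_FAIL) → (IDLE, A_GO)

SIG_FULL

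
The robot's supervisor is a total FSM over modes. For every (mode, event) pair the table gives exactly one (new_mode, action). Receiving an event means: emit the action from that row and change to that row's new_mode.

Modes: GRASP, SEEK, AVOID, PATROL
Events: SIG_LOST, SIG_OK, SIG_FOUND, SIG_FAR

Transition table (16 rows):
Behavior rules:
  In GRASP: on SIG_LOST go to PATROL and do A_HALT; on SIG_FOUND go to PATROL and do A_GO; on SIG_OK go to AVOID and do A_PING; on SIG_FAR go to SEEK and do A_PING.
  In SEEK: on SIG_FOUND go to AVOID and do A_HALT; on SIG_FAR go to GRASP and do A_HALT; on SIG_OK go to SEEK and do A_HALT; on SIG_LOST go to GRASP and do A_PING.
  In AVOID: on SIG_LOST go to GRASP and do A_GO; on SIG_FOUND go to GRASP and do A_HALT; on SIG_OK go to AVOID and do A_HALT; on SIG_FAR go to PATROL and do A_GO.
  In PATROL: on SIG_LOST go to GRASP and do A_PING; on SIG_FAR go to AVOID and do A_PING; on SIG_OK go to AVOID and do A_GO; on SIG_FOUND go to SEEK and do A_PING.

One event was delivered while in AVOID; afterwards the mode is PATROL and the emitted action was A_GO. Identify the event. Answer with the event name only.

SIG_FAR

try SIG_LOST: (AVOID, SIG_LOST) → (GRASP, A_GO)
try SIG_OK: (AVOID, SIG_OK) → (AVOID, A_HALT)
try SIG_FOUND: (AVOID, SIG_FOUND) → (GRASP, A_HALT)
try SIG_FAR: (AVOID, SIG_FAR) → (PATROL, A_GO)  ← matches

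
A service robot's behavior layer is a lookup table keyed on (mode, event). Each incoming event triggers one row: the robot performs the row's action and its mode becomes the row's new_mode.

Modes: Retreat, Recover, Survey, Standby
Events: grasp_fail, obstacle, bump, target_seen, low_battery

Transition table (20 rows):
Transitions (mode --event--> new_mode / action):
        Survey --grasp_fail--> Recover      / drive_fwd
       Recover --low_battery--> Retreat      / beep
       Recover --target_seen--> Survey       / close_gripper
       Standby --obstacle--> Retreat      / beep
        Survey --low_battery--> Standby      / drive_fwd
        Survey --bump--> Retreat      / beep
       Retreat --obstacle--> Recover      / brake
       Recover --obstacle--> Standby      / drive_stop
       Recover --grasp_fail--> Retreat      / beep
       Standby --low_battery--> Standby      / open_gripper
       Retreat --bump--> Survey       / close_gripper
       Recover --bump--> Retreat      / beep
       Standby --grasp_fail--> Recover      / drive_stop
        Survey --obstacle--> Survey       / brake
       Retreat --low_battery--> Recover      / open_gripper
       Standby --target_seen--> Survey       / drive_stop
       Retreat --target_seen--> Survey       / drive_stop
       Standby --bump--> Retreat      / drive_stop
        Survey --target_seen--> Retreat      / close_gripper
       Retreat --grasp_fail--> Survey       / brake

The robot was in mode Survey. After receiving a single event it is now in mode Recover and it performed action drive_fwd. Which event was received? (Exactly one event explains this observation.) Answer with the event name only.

try grasp_fail: (Survey, grasp_fail) → (Recover, drive_fwd)  ← matches
try obstacle: (Survey, obstacle) → (Survey, brake)
try bump: (Survey, bump) → (Retreat, beep)
try target_seen: (Survey, target_seen) → (Retreat, close_gripper)
try low_battery: (Survey, low_battery) → (Standby, drive_fwd)

grasp_fail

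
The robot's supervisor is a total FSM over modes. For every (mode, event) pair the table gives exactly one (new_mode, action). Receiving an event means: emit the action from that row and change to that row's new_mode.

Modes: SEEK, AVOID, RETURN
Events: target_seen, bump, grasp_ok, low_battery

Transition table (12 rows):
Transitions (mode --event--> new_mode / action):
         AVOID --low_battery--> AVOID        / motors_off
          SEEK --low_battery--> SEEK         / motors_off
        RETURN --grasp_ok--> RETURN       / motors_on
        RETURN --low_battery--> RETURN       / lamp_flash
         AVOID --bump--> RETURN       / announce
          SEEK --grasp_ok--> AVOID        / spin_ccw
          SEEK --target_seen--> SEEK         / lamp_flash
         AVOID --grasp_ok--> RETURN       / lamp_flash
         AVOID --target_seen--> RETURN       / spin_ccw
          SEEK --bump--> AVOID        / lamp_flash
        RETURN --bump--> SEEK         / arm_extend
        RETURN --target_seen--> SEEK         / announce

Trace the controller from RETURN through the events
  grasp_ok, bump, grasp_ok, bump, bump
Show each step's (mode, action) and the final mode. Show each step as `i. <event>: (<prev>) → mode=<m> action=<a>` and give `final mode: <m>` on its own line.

1. grasp_ok: (RETURN) → mode=RETURN action=motors_on
2. bump: (RETURN) → mode=SEEK action=arm_extend
3. grasp_ok: (SEEK) → mode=AVOID action=spin_ccw
4. bump: (AVOID) → mode=RETURN action=announce
5. bump: (RETURN) → mode=SEEK action=arm_extend

final mode: SEEK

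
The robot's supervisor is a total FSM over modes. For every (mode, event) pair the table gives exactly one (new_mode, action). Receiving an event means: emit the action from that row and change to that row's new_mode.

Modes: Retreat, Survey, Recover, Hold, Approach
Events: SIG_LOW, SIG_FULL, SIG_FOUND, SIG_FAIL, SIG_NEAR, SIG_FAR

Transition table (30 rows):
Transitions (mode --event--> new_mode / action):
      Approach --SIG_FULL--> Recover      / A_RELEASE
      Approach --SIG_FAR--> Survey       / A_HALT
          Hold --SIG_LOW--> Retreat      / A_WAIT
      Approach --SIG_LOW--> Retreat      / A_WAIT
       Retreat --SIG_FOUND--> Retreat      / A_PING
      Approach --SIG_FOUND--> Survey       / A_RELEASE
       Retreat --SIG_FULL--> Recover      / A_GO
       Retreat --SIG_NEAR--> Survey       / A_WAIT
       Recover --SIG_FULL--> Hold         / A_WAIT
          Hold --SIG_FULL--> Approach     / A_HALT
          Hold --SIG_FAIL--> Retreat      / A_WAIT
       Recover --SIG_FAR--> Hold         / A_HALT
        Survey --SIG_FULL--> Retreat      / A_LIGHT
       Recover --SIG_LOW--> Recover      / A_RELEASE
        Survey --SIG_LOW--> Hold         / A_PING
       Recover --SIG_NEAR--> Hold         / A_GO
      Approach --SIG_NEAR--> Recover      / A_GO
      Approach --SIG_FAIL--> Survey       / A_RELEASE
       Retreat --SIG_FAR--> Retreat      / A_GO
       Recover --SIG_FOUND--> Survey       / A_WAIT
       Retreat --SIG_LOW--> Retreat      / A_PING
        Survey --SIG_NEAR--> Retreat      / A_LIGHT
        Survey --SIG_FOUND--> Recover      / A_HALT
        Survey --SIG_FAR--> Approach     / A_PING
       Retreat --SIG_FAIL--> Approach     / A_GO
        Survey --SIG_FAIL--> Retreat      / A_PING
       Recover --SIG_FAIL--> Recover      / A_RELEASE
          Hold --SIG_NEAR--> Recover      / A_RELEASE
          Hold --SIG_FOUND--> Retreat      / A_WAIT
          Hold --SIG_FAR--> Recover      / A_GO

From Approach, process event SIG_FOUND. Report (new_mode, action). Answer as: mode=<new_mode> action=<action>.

mode=Survey action=A_RELEASE

current mode = Approach; filter table to that mode:
  (Approach, SIG_FULL) → (Recover, A_RELEASE)
  (Approach, SIG_FAR) → (Survey, A_HALT)
  (Approach, SIG_LOW) → (Retreat, A_WAIT)
  (Approach, SIG_FOUND) → (Survey, A_RELEASE)  ← event matches
  (Approach, SIG_NEAR) → (Recover, A_GO)
  (Approach, SIG_FAIL) → (Survey, A_RELEASE)
event = SIG_FOUND selects (Survey, A_RELEASE)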